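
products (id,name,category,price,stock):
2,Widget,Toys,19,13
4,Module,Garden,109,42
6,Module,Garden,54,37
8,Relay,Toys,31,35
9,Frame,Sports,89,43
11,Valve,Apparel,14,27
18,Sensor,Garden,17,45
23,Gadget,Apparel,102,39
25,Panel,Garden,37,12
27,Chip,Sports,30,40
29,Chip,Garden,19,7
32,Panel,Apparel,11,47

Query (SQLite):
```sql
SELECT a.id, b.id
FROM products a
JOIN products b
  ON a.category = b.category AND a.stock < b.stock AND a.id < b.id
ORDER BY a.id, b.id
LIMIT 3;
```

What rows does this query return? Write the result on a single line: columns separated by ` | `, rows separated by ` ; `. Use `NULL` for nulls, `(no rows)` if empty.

2 | 8 ; 4 | 18 ; 6 | 18

Pairs (a,b) with same category, a.stock < b.stock, a.id < b.id.
category groups: Apparel:{11,23,32} Garden:{4,6,18,25,29} Sports:{9,27} Toys:{2,8}
Ordered by (a.id, b.id); first 3.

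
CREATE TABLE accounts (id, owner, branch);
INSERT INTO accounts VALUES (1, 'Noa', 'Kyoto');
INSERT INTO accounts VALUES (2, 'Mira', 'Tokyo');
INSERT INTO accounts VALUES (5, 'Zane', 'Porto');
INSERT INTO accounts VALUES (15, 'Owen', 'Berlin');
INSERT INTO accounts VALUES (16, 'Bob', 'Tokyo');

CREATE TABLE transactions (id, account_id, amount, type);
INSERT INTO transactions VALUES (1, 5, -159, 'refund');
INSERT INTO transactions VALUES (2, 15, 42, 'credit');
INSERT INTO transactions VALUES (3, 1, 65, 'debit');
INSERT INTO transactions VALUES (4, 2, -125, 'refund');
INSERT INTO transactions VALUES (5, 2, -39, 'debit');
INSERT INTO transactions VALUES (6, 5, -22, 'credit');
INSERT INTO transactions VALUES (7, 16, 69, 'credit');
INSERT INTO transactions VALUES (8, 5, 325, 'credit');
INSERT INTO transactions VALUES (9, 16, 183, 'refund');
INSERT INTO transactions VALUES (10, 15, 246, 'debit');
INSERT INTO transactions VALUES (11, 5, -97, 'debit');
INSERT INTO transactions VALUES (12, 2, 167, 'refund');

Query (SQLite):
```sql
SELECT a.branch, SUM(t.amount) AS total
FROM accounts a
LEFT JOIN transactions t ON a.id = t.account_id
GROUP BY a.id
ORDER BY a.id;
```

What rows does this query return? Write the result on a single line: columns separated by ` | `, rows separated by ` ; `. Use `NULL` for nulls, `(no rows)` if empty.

Kyoto | 65 ; Tokyo | 3 ; Porto | 47 ; Berlin | 288 ; Tokyo | 252

LEFT JOIN keeps every accounts row; unmatched ones get NULL for transactions columns.
Group by accounts.id and compute SUM(t.amount). SUM over an all-NULL group is NULL.
  1: ids {3} → SUM(t.amount)=65
  2: ids {4, 5, 12} → SUM(t.amount)=3
  5: ids {1, 6, 8, 11} → SUM(t.amount)=47
  15: ids {2, 10} → SUM(t.amount)=288
  16: ids {7, 9} → SUM(t.amount)=252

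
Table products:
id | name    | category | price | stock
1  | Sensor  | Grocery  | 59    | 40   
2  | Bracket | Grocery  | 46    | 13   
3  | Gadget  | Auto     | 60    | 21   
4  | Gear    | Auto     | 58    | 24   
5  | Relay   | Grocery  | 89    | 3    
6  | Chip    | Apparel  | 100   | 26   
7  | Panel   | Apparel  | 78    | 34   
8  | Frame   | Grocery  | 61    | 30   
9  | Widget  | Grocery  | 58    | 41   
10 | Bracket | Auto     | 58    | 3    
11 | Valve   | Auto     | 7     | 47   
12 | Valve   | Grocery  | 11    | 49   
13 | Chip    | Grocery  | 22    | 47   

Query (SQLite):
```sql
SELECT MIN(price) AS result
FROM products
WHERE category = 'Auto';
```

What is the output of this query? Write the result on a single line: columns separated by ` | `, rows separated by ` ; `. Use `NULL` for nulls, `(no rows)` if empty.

7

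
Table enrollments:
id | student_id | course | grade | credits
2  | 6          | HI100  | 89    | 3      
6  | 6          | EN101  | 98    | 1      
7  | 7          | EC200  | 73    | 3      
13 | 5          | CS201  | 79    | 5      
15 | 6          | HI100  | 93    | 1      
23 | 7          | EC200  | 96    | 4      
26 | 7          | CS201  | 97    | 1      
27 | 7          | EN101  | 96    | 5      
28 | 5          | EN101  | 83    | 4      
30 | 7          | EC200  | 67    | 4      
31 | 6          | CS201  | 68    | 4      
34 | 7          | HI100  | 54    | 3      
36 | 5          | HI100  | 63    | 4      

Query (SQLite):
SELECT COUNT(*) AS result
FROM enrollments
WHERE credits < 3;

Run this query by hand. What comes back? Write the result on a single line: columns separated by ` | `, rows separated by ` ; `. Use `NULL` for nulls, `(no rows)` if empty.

Rows where credits < 3 → grade values: [98, 93, 97].
COUNT(*) counts rows → 3.

3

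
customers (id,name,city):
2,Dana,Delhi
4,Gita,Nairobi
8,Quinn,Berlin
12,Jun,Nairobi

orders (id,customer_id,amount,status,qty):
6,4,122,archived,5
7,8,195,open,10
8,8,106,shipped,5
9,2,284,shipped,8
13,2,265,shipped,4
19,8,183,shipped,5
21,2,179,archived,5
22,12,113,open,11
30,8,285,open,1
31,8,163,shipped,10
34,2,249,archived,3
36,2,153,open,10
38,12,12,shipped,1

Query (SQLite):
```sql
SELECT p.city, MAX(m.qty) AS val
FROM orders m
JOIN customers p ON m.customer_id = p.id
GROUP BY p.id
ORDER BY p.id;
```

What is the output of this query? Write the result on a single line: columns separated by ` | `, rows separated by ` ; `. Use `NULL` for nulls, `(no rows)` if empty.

Delhi | 10 ; Nairobi | 5 ; Berlin | 10 ; Nairobi | 11

Join each orders row to its customers via customer_id.
Group joined rows by customers.id; compute MAX(m.qty) per group.
  2: ids {9, 13, 21, 34, 36} → MAX(m.qty)=10
  4: ids {6} → MAX(m.qty)=5
  8: ids {7, 8, 19, 30, 31} → MAX(m.qty)=10
  12: ids {22, 38} → MAX(m.qty)=11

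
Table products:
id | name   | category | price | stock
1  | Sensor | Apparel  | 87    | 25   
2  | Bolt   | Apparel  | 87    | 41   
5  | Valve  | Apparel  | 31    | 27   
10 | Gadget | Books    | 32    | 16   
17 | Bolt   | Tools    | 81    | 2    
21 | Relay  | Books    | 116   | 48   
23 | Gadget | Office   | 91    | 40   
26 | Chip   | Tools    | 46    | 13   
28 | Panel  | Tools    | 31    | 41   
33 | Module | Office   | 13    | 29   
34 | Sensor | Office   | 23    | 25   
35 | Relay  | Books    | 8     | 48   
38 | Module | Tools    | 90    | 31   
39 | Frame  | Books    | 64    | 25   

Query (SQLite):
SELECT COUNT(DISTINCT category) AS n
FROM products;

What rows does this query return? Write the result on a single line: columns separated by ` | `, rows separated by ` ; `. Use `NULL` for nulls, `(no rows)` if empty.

4

Count distinct non-NULL category values.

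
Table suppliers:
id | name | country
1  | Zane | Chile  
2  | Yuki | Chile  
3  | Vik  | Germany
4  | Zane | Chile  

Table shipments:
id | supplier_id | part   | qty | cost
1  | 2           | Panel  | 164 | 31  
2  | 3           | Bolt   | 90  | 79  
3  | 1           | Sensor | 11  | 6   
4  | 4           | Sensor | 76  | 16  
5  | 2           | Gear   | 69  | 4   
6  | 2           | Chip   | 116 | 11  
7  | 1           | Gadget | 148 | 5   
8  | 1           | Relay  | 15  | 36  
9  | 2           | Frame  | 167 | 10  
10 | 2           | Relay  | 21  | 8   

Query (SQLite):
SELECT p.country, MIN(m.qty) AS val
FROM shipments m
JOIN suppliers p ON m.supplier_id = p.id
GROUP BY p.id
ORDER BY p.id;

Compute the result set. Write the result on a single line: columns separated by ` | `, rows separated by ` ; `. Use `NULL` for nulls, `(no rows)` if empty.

Chile | 11 ; Chile | 21 ; Germany | 90 ; Chile | 76

Join each shipments row to its suppliers via supplier_id.
Group joined rows by suppliers.id; compute MIN(m.qty) per group.
  1: ids {3, 7, 8} → MIN(m.qty)=11
  2: ids {1, 5, 6, 9, 10} → MIN(m.qty)=21
  3: ids {2} → MIN(m.qty)=90
  4: ids {4} → MIN(m.qty)=76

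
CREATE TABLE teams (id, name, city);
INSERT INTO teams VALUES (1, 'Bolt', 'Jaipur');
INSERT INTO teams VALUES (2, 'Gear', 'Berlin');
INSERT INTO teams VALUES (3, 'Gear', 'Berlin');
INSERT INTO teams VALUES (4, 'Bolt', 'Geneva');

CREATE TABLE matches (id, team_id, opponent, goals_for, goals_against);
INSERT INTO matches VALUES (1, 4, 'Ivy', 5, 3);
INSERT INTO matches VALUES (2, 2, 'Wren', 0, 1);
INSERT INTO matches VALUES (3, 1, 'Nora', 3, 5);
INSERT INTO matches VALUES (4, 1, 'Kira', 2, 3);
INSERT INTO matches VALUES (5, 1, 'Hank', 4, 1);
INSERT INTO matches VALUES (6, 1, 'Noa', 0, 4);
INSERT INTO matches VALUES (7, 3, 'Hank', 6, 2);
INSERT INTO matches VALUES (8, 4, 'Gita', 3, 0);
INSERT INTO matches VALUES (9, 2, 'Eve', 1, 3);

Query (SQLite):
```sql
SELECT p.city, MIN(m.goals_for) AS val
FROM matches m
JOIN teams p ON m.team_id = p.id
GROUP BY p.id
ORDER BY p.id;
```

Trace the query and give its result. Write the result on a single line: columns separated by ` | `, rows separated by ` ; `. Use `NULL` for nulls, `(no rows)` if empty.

Join each matches row to its teams via team_id.
Group joined rows by teams.id; compute MIN(m.goals_for) per group.
  1: ids {3, 4, 5, 6} → MIN(m.goals_for)=0
  2: ids {2, 9} → MIN(m.goals_for)=0
  3: ids {7} → MIN(m.goals_for)=6
  4: ids {1, 8} → MIN(m.goals_for)=3

Jaipur | 0 ; Berlin | 0 ; Berlin | 6 ; Geneva | 3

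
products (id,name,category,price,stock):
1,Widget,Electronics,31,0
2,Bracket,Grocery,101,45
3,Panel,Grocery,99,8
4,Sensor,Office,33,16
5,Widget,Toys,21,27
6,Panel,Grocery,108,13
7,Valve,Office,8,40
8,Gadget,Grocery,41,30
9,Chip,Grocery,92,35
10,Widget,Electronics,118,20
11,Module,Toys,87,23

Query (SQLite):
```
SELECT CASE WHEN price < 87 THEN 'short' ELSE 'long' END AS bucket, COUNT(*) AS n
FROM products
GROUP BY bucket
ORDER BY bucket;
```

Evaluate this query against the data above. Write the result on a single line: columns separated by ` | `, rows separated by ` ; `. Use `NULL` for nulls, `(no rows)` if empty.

Bucket rows by price < 87 → 'short' else 'long'; count each bucket.

long | 6 ; short | 5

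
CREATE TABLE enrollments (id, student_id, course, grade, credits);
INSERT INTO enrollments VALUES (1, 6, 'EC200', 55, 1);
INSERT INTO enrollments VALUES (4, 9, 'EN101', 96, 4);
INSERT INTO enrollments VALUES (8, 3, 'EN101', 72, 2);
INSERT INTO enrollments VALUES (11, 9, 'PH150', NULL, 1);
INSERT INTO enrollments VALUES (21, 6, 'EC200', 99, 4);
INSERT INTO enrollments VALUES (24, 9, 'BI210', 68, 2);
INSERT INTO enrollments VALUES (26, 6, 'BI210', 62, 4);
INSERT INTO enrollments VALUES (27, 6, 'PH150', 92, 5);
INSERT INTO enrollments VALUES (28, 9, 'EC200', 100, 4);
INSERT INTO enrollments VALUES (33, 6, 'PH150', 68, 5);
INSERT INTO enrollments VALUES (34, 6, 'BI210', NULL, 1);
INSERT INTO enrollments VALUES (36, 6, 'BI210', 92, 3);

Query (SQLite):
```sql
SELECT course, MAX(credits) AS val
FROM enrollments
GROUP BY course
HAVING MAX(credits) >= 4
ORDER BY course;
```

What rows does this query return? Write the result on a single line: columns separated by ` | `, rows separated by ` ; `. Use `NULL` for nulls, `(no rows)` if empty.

Partition enrollments by course; compute MAX(credits) within each group.
HAVING: keep groups where MAX(credits) >= 4.
  BI210: ids {24, 26, 34, 36} → MAX(credits)=4
  EC200: ids {1, 21, 28} → MAX(credits)=4
  EN101: ids {4, 8} → MAX(credits)=4
  PH150: ids {11, 27, 33} → MAX(credits)=5

BI210 | 4 ; EC200 | 4 ; EN101 | 4 ; PH150 | 5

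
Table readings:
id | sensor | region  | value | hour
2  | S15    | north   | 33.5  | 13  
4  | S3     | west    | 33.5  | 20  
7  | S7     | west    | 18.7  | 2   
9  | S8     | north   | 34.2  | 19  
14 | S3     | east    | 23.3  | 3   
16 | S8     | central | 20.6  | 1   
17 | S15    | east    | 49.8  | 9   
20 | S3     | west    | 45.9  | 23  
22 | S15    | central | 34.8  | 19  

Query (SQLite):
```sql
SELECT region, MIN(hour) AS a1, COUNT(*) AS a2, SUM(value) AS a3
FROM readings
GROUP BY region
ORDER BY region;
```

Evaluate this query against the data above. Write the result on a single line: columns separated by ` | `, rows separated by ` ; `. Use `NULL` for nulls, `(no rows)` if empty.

central | 1 | 2 | 55.4 ; east | 3 | 2 | 73.1 ; north | 13 | 2 | 67.7 ; west | 2 | 3 | 98.1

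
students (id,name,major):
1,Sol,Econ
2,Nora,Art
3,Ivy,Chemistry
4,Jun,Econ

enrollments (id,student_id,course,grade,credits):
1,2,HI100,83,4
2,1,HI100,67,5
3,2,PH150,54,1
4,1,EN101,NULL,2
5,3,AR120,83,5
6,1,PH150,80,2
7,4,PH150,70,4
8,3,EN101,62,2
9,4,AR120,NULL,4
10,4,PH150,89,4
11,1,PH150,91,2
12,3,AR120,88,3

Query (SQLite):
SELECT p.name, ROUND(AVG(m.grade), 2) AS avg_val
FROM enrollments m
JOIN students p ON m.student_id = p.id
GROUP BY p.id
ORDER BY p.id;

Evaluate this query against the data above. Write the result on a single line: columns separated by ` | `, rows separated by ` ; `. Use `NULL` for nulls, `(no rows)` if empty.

Sol | 79.33 ; Nora | 68.5 ; Ivy | 77.67 ; Jun | 79.5

Join each enrollments row to its students via student_id.
Group joined rows by students.id; compute ROUND(AVG(m.grade), 2) per group.
  1: ids {2, 4, 6, 11} → ROUND(AVG(m.grade), 2)=79.33
  2: ids {1, 3} → ROUND(AVG(m.grade), 2)=68.5
  3: ids {5, 8, 12} → ROUND(AVG(m.grade), 2)=77.67
  4: ids {7, 9, 10} → ROUND(AVG(m.grade), 2)=79.5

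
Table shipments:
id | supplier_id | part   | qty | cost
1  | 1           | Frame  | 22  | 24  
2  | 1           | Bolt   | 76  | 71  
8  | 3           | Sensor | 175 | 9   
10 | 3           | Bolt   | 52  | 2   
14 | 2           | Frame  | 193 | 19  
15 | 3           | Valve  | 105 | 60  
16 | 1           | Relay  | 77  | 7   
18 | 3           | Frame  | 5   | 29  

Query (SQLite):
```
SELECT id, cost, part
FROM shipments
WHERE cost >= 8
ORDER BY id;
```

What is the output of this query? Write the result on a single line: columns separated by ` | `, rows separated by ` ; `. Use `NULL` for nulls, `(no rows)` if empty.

cost >= 8: ids {1, 2, 8, 14, 15, 18}

1 | 24 | Frame ; 2 | 71 | Bolt ; 8 | 9 | Sensor ; 14 | 19 | Frame ; 15 | 60 | Valve ; 18 | 29 | Frame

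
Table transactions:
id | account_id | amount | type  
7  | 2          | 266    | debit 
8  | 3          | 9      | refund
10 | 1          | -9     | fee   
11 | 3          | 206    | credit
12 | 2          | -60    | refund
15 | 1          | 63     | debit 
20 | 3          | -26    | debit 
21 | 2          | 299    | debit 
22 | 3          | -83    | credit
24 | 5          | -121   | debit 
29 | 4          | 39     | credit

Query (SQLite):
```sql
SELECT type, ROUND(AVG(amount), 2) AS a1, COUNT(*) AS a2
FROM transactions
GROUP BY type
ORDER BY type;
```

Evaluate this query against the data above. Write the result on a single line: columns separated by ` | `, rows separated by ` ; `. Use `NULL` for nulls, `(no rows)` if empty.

Group transactions by type.
Per group compute: ROUND(AVG(amount), 2), COUNT(*).
  credit: ids {11, 22, 29} → ROUND(AVG(amount), 2)=54, COUNT(*)=3
  debit: ids {7, 15, 20, 21, 24} → ROUND(AVG(amount), 2)=96.2, COUNT(*)=5
  fee: ids {10} → ROUND(AVG(amount), 2)=-9, COUNT(*)=1
  refund: ids {8, 12} → ROUND(AVG(amount), 2)=-25.5, COUNT(*)=2

credit | 54 | 3 ; debit | 96.2 | 5 ; fee | -9 | 1 ; refund | -25.5 | 2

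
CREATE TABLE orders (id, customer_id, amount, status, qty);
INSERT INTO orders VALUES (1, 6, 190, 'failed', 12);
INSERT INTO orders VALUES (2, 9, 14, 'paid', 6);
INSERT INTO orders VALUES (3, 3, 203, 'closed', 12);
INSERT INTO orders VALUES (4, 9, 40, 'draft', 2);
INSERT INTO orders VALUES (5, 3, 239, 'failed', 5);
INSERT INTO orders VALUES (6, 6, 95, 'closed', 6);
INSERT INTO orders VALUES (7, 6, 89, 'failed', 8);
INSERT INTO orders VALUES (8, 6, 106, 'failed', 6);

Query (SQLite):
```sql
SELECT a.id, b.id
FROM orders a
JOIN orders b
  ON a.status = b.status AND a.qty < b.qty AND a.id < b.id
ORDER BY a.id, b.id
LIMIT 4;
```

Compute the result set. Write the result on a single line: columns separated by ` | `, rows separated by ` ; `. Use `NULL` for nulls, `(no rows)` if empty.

Pairs (a,b) with same status, a.qty < b.qty, a.id < b.id.
status groups: closed:{3,6} draft:{4} failed:{1,5,7,8} paid:{2}
Ordered by (a.id, b.id); first 4.

5 | 7 ; 5 | 8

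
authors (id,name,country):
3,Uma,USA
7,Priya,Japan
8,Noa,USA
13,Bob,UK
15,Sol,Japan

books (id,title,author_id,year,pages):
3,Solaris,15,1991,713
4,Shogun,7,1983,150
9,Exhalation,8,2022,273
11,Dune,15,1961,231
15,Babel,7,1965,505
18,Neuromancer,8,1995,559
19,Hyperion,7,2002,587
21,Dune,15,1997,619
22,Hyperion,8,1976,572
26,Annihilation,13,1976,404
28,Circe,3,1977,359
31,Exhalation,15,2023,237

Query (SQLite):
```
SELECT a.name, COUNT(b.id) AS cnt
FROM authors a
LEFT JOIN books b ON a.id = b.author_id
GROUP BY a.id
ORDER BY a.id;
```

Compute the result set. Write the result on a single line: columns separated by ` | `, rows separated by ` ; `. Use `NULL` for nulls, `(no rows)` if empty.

Uma | 1 ; Priya | 3 ; Noa | 3 ; Bob | 1 ; Sol | 4

LEFT JOIN keeps every authors row; unmatched ones get NULL for books columns.
Group by authors.id and compute COUNT(b.id). COUNT(col) of an all-NULL group is 0.
  3: ids {28} → COUNT(b.id)=1
  7: ids {4, 15, 19} → COUNT(b.id)=3
  8: ids {9, 18, 22} → COUNT(b.id)=3
  13: ids {26} → COUNT(b.id)=1
  15: ids {3, 11, 21, 31} → COUNT(b.id)=4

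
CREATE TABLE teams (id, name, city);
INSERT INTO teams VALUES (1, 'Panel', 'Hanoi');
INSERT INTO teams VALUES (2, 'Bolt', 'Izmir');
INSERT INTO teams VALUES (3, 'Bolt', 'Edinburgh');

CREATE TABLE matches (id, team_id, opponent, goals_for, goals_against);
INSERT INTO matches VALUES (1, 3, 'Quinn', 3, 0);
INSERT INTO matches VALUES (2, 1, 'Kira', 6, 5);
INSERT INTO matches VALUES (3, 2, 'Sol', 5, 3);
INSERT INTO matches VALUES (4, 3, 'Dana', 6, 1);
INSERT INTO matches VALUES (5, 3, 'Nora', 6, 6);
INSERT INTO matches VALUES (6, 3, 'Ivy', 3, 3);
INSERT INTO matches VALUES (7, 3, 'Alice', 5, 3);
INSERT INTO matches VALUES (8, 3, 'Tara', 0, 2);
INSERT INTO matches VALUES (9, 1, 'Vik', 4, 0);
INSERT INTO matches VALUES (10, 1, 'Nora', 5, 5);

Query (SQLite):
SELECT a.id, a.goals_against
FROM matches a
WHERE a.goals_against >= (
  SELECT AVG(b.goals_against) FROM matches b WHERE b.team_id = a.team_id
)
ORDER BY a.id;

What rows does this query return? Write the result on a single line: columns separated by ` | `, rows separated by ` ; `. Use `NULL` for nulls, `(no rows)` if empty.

For each matches row a, compute AVG(goals_against) over rows sharing a.team_id.
Keep row a if a.goals_against >= that per-group AVG.
  team_id=1: AVG(goals_against) = 3.333333
  team_id=2: AVG(goals_against) = 3.0
  team_id=3: AVG(goals_against) = 2.5

2 | 5 ; 3 | 3 ; 5 | 6 ; 6 | 3 ; 7 | 3 ; 10 | 5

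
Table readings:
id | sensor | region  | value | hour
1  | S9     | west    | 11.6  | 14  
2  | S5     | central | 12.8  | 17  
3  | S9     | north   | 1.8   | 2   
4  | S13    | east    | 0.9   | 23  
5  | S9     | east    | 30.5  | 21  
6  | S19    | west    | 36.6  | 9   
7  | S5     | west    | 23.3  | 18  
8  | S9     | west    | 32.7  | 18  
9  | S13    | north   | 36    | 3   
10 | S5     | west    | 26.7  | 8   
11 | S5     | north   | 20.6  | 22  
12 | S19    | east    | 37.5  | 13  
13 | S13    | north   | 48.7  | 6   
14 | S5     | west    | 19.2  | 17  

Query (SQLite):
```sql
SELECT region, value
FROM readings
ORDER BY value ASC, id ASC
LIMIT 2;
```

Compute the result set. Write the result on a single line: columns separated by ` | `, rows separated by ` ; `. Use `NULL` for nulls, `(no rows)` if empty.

east | 0.9 ; north | 1.8

Sort by value asc, tiebreak id asc: (0.9, id=4), (1.8, id=3), (11.6, id=1), (12.8, id=2), (19.2, id=14) …. Take first 2.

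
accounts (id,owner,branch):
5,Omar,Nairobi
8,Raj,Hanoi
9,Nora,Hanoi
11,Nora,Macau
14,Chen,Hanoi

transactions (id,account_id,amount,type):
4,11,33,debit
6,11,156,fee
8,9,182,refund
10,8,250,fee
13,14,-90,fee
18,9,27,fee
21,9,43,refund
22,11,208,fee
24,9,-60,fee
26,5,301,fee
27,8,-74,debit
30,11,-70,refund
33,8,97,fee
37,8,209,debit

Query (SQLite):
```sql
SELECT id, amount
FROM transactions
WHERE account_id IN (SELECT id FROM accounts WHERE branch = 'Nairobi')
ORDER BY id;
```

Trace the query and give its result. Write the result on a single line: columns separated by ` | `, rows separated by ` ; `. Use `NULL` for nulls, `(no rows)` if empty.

26 | 301

Inner query: accounts.id where branch = 'Nairobi'.
Outer: keep transactions rows whose account_id is in that set.
Inner query → {5}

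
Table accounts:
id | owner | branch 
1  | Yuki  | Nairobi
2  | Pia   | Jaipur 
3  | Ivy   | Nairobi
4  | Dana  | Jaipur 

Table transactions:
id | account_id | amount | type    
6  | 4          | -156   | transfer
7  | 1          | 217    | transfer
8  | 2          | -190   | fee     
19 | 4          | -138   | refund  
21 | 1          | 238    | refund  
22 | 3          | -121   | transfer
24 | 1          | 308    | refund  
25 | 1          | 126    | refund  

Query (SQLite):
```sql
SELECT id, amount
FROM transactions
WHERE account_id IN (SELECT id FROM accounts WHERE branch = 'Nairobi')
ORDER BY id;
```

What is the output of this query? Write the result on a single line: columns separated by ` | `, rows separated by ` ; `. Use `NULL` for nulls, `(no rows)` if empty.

Inner query: accounts.id where branch = 'Nairobi'.
Outer: keep transactions rows whose account_id is in that set.
Inner query → {1, 3}

7 | 217 ; 21 | 238 ; 22 | -121 ; 24 | 308 ; 25 | 126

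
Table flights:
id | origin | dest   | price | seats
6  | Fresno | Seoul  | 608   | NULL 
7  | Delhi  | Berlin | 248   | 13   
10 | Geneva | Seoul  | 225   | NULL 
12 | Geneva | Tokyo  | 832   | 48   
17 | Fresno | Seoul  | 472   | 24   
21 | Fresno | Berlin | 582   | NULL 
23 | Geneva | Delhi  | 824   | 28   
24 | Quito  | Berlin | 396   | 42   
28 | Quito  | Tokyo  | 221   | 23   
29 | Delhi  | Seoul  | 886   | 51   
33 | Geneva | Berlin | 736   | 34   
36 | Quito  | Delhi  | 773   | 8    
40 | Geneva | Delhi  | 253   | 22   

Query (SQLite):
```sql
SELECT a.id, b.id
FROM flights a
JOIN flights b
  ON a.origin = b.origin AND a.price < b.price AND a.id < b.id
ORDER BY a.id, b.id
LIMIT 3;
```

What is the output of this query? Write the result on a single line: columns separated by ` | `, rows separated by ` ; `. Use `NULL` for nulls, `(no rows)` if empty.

Pairs (a,b) with same origin, a.price < b.price, a.id < b.id.
origin groups: Delhi:{7,29} Fresno:{6,17,21} Geneva:{10,12,23,33,40} Quito:{24,28,36}
Ordered by (a.id, b.id); first 3.

7 | 29 ; 10 | 12 ; 10 | 23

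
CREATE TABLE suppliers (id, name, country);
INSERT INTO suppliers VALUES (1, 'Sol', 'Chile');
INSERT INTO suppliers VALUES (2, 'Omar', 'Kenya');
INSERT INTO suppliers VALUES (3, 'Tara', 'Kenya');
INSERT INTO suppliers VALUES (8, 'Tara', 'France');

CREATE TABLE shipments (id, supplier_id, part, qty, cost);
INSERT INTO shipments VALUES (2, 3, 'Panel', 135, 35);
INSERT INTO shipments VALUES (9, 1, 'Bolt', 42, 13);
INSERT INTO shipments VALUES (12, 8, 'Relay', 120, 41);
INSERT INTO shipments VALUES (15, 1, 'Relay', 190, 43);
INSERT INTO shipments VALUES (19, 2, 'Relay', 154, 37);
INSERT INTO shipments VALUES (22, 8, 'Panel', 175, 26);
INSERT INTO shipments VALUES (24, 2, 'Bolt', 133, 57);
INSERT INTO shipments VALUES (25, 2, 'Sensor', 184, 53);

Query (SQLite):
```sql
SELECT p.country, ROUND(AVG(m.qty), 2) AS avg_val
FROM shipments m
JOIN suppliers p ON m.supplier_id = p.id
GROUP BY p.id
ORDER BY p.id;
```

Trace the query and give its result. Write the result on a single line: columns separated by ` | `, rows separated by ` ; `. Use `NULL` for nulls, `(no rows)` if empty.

Join each shipments row to its suppliers via supplier_id.
Group joined rows by suppliers.id; compute ROUND(AVG(m.qty), 2) per group.
  1: ids {9, 15} → ROUND(AVG(m.qty), 2)=116
  2: ids {19, 24, 25} → ROUND(AVG(m.qty), 2)=157
  3: ids {2} → ROUND(AVG(m.qty), 2)=135
  8: ids {12, 22} → ROUND(AVG(m.qty), 2)=147.5

Chile | 116 ; Kenya | 157 ; Kenya | 135 ; France | 147.5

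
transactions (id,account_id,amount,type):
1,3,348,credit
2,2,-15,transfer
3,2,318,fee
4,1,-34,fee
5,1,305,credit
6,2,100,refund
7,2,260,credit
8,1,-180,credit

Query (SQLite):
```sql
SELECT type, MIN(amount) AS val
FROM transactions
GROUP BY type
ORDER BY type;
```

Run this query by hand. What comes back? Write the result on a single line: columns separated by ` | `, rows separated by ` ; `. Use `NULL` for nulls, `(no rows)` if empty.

credit | -180 ; fee | -34 ; refund | 100 ; transfer | -15

Partition transactions by type; compute MIN(amount) within each group.
  credit: ids {1, 5, 7, 8} → MIN(amount)=-180
  fee: ids {3, 4} → MIN(amount)=-34
  refund: ids {6} → MIN(amount)=100
  transfer: ids {2} → MIN(amount)=-15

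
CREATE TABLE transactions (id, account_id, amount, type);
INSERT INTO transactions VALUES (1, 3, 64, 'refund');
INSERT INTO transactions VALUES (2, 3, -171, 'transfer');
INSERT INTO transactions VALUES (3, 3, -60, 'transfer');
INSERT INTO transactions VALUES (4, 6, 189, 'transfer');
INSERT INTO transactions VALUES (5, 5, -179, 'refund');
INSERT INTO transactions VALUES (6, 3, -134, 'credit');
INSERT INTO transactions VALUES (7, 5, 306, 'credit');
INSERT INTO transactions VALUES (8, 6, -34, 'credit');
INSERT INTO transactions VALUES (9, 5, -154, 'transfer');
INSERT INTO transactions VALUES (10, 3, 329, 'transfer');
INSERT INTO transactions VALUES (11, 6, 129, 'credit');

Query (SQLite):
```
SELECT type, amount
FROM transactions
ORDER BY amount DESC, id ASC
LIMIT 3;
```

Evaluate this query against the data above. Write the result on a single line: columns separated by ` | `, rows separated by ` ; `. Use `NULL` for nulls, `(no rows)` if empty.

Sort by amount desc, tiebreak id asc: (329, id=10), (306, id=7), (189, id=4), (129, id=11), (64, id=1), (-34, id=8) …. Take first 3.

transfer | 329 ; credit | 306 ; transfer | 189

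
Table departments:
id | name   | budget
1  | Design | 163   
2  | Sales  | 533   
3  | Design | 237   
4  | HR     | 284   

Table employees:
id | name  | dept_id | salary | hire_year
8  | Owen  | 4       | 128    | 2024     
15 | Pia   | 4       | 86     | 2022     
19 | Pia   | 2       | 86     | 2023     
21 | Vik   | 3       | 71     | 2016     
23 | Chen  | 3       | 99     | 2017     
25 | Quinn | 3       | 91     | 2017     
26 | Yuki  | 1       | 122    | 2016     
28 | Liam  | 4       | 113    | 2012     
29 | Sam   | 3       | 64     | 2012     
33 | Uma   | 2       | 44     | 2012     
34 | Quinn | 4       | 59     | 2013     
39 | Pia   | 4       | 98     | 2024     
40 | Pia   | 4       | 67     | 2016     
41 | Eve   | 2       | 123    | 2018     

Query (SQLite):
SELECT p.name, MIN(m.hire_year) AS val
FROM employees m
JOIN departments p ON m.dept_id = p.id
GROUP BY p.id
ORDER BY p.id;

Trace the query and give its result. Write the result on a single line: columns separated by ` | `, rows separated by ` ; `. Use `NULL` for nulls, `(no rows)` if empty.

Design | 2016 ; Sales | 2012 ; Design | 2012 ; HR | 2012

Join each employees row to its departments via dept_id.
Group joined rows by departments.id; compute MIN(m.hire_year) per group.
  1: ids {26} → MIN(m.hire_year)=2016
  2: ids {19, 33, 41} → MIN(m.hire_year)=2012
  3: ids {21, 23, 25, 29} → MIN(m.hire_year)=2012
  4: ids {8, 15, 28, 34, 39, 40} → MIN(m.hire_year)=2012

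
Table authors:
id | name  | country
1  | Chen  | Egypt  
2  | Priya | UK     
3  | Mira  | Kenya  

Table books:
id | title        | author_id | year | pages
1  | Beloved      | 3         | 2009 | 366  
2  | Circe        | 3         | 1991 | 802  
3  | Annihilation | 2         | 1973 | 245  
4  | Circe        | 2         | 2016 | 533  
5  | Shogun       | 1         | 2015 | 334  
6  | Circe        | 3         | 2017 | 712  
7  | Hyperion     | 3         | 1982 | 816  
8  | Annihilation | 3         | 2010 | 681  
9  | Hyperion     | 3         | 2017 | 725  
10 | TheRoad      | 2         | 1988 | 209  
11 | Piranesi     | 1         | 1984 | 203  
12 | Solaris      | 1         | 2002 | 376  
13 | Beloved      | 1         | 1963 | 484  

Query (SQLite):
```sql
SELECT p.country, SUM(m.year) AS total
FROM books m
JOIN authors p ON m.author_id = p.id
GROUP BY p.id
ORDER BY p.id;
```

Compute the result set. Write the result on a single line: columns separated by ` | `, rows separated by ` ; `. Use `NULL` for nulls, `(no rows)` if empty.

Join each books row to its authors via author_id.
Group joined rows by authors.id; compute SUM(m.year) per group.
  1: ids {5, 11, 12, 13} → SUM(m.year)=7964
  2: ids {3, 4, 10} → SUM(m.year)=5977
  3: ids {1, 2, 6, 7, 8, 9} → SUM(m.year)=12026

Egypt | 7964 ; UK | 5977 ; Kenya | 12026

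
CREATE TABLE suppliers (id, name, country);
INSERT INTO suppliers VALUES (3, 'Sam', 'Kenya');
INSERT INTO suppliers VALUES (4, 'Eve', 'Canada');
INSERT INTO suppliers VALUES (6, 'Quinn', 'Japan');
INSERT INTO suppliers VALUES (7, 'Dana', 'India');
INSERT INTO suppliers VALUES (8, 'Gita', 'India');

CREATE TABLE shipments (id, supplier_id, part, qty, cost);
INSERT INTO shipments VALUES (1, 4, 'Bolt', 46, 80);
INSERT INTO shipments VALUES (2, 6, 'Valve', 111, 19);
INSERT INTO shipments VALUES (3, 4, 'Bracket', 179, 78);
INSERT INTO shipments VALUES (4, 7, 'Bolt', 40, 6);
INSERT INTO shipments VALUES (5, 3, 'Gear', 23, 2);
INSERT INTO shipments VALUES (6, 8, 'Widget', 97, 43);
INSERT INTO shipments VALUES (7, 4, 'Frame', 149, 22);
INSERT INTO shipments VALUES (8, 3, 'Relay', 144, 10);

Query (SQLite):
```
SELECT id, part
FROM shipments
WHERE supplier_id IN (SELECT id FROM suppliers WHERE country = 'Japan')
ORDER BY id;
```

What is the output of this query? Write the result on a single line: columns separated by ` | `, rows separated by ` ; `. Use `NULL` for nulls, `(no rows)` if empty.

2 | Valve

Inner query: suppliers.id where country = 'Japan'.
Outer: keep shipments rows whose supplier_id is in that set.
Inner query → {6}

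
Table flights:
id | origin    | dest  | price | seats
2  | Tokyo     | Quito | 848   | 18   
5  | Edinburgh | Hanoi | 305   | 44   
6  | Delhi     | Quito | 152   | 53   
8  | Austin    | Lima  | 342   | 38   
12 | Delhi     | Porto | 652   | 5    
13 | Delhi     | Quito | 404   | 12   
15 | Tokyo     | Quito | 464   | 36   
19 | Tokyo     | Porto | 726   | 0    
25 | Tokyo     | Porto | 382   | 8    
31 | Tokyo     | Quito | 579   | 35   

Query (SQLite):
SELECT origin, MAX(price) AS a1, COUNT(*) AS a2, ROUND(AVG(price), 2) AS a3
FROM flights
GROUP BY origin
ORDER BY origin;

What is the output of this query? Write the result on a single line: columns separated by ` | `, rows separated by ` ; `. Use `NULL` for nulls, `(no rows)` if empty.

Group flights by origin.
Per group compute: MAX(price), COUNT(*), ROUND(AVG(price), 2).
  Austin: ids {8} → MAX(price)=342, COUNT(*)=1, ROUND(AVG(price), 2)=342
  Delhi: ids {6, 12, 13} → MAX(price)=652, COUNT(*)=3, ROUND(AVG(price), 2)=402.67
  Edinburgh: ids {5} → MAX(price)=305, COUNT(*)=1, ROUND(AVG(price), 2)=305
  Tokyo: ids {2, 15, 19, 25, 31} → MAX(price)=848, COUNT(*)=5, ROUND(AVG(price), 2)=599.8

Austin | 342 | 1 | 342 ; Delhi | 652 | 3 | 402.67 ; Edinburgh | 305 | 1 | 305 ; Tokyo | 848 | 5 | 599.8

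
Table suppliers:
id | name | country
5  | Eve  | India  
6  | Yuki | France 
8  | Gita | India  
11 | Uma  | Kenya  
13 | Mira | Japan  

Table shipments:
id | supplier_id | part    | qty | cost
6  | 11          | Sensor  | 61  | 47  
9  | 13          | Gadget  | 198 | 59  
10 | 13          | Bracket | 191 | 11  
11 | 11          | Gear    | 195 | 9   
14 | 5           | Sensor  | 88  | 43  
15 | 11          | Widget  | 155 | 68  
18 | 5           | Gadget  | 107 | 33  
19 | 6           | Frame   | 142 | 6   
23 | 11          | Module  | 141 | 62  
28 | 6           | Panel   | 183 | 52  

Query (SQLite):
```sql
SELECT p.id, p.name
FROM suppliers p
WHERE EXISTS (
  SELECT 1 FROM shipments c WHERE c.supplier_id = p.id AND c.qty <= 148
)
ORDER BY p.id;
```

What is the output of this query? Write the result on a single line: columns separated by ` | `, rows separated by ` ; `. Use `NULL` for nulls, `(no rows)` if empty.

5 | Eve ; 6 | Yuki ; 11 | Uma

For each suppliers row, check whether any shipments with matching supplier_id has qty <= 148.
Keep rows where that is true.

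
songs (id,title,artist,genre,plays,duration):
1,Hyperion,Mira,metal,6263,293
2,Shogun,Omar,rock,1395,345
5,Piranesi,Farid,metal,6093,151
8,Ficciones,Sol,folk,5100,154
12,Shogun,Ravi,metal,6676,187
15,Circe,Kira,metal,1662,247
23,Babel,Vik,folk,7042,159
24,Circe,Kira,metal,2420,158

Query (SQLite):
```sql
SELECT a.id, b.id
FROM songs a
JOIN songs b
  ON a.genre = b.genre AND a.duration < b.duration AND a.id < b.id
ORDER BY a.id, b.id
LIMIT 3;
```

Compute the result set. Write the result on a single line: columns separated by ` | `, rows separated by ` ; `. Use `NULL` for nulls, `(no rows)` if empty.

Pairs (a,b) with same genre, a.duration < b.duration, a.id < b.id.
genre groups: folk:{8,23} metal:{1,5,12,15,24} rock:{2}
Ordered by (a.id, b.id); first 3.

5 | 12 ; 5 | 15 ; 5 | 24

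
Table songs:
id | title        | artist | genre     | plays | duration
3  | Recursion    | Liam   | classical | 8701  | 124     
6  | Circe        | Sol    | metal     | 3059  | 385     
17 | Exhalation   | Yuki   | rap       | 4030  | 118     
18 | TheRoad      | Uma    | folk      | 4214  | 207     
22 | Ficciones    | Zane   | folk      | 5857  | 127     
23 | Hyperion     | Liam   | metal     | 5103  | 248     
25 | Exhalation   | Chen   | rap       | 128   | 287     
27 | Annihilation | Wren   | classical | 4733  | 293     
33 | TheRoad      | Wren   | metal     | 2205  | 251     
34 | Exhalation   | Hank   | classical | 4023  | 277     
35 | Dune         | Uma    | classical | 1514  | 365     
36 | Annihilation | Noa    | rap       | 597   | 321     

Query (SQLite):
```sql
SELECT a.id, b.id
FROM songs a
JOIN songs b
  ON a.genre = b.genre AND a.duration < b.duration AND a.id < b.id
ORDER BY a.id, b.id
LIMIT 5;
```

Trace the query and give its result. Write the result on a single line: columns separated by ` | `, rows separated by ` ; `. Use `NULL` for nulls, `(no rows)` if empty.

3 | 27 ; 3 | 34 ; 3 | 35 ; 17 | 25 ; 17 | 36

Pairs (a,b) with same genre, a.duration < b.duration, a.id < b.id.
genre groups: classical:{3,27,34,35} folk:{18,22} metal:{6,23,33} rap:{17,25,36}
Ordered by (a.id, b.id); first 5.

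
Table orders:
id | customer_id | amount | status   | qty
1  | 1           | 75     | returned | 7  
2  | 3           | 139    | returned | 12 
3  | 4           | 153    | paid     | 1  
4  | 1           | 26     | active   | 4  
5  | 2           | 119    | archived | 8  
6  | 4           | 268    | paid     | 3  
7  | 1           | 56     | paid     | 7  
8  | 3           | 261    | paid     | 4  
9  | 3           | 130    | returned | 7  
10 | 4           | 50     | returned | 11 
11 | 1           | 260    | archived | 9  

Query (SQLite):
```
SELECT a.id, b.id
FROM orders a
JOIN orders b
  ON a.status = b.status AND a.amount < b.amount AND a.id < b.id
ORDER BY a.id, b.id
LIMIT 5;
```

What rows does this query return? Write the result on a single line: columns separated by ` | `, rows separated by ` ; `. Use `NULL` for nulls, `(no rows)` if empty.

Pairs (a,b) with same status, a.amount < b.amount, a.id < b.id.
status groups: active:{4} archived:{5,11} paid:{3,6,7,8} returned:{1,2,9,10}
Ordered by (a.id, b.id); first 5.

1 | 2 ; 1 | 9 ; 3 | 6 ; 3 | 8 ; 5 | 11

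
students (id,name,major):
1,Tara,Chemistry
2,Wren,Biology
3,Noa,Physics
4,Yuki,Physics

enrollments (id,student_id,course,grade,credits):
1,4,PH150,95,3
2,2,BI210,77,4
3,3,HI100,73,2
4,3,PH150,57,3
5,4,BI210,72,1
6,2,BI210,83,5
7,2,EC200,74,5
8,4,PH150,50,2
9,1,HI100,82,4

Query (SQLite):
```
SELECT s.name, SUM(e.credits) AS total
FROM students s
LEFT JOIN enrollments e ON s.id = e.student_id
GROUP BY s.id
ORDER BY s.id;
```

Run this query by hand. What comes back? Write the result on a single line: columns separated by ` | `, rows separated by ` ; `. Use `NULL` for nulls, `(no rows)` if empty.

Tara | 4 ; Wren | 14 ; Noa | 5 ; Yuki | 6

LEFT JOIN keeps every students row; unmatched ones get NULL for enrollments columns.
Group by students.id and compute SUM(e.credits). SUM over an all-NULL group is NULL.
  1: ids {9} → SUM(e.credits)=4
  2: ids {2, 6, 7} → SUM(e.credits)=14
  3: ids {3, 4} → SUM(e.credits)=5
  4: ids {1, 5, 8} → SUM(e.credits)=6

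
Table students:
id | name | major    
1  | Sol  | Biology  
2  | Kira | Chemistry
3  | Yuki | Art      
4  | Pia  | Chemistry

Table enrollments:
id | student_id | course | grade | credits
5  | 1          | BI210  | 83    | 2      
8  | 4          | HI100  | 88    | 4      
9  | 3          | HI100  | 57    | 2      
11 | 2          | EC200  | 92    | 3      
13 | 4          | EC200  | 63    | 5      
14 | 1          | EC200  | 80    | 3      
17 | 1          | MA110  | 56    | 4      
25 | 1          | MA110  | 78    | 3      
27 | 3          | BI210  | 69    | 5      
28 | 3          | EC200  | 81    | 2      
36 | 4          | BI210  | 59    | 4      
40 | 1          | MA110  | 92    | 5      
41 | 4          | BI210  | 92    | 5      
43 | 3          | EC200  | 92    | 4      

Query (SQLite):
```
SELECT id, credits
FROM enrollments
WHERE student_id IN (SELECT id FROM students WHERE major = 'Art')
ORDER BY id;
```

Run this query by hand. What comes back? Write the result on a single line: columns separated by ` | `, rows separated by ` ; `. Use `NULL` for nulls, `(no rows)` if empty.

Inner query: students.id where major = 'Art'.
Outer: keep enrollments rows whose student_id is in that set.
Inner query → {3}

9 | 2 ; 27 | 5 ; 28 | 2 ; 43 | 4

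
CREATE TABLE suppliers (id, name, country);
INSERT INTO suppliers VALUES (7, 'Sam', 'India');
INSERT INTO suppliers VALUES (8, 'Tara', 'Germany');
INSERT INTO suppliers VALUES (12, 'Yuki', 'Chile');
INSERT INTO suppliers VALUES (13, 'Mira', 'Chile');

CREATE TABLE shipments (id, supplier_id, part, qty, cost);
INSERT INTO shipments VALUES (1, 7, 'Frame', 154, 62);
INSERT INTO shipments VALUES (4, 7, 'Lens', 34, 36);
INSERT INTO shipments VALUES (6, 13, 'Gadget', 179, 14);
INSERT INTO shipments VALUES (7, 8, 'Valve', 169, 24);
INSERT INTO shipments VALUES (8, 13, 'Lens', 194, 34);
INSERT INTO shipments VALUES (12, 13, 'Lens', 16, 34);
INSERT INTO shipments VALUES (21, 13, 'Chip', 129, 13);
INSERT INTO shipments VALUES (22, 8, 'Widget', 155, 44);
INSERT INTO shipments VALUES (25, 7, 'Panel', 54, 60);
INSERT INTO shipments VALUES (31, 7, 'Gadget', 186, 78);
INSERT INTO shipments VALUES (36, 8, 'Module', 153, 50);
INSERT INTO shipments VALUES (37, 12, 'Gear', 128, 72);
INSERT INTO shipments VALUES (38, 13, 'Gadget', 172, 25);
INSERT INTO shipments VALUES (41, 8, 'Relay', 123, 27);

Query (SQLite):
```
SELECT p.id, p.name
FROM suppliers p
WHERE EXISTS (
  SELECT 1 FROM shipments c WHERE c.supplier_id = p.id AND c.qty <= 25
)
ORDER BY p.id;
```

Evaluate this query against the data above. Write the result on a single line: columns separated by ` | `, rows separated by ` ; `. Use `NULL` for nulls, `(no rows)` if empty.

For each suppliers row, check whether any shipments with matching supplier_id has qty <= 25.
Keep rows where that is true.

13 | Mira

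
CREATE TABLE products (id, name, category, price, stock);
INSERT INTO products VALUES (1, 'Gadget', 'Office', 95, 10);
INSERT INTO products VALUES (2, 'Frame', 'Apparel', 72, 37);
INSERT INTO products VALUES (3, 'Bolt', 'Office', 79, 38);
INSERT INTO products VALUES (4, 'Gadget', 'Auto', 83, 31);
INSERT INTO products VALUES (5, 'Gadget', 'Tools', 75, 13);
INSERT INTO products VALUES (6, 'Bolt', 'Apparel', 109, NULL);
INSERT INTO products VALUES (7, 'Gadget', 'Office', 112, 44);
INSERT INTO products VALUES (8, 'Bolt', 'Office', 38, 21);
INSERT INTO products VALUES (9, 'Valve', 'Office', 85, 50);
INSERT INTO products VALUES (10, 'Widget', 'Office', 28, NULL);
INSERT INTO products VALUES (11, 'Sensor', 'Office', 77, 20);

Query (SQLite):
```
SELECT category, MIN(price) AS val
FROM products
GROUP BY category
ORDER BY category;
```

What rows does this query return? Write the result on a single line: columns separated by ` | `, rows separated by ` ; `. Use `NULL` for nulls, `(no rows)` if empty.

Apparel | 72 ; Auto | 83 ; Office | 28 ; Tools | 75

Partition products by category; compute MIN(price) within each group.
  Apparel: ids {2, 6} → MIN(price)=72
  Auto: ids {4} → MIN(price)=83
  Office: ids {1, 3, 7, 8, 9, 10, 11} → MIN(price)=28
  Tools: ids {5} → MIN(price)=75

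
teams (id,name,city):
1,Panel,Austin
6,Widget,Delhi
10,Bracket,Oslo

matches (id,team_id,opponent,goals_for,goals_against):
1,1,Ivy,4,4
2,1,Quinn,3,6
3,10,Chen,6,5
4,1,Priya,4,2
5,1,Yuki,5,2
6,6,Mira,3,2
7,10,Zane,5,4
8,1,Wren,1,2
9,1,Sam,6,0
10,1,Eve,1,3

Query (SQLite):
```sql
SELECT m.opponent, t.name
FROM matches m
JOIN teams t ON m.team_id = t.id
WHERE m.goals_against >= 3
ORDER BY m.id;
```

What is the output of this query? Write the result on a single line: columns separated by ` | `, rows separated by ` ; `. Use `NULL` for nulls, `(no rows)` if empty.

Each matches row matches the teams row where team_id = teams.id.
Then keep rows with m.goals_against >= 3.

Ivy | Panel ; Quinn | Panel ; Chen | Bracket ; Zane | Bracket ; Eve | Panel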